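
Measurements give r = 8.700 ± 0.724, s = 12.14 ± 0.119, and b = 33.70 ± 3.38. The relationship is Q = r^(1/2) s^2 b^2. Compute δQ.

For a monomial Q ∝ r^(1/2), s^2, b^2, fractional errors add in quadrature:
  (½·δr/r)² = (0.5×0.0832)² = 0.00173;  (2·δs/s)² = (2×0.00980)² = 0.000384;  (2·δb/b)² = (2×0.100)² = 0.0402
δQ/Q = √(0.0424) = 0.206
Q = 493700, so δQ = 0.206 × 493700 = 1.02e+05.

1.02e+05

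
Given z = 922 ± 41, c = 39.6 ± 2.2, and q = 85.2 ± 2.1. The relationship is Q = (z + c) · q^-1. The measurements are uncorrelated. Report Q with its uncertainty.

Let u = z + c = 962. δu = √(δz² + δc²) = √(1680 + 4.84) = 41.1, so δu/u = 0.0427.
Q is then a monomial in u, q:
δQ/Q = √((δu/u)² + (-1·δq/q)²) = √(0.00182 + 0.000608) = 0.0493
Q = 11.3, so δQ = 0.0493 × 11.3 = 0.556.

11.3 ± 0.556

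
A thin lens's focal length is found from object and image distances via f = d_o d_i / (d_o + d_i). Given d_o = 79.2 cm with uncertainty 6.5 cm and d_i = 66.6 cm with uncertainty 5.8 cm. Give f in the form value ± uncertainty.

∂f/∂d_o = (d_i/(d_o+d_i))² = 0.209;  ∂f/∂d_i = (d_o/(d_o+d_i))² = 0.295
δf = √((∂f/∂d_o · δd_o)² + (∂f/∂d_i · δd_i)²) = √(1.84 + 2.93) = 2.18 cm
f = 36.2 cm.

36.2 ± 2.18 cm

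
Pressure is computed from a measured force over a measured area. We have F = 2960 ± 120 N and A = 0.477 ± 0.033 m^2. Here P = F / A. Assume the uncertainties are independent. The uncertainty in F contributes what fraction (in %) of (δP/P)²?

(δP/P)² = (1·δF/F)² + (-1·δA/A)²
  F term: (1×0.0405)² = 0.00164
  A term: (-1×0.0692)² = 0.00479
Total = 0.00643. Share from F = 0.00164/0.00643 = 0.256.

25.6%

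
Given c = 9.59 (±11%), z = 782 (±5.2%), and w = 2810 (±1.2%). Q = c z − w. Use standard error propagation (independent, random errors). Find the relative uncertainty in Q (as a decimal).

Let p = c·z = 7500. δp/p = √((1·δc/c)² + (1·δz/z)²) = √(0.0121 + 0.00270) = 0.122, so δp = 912.
Q = p − w: δQ = √(δp² + δw²) = √(8.33e+05 + 1140) = 913
Q = 4690, so δQ/Q = 913/4690 = 0.195.

0.195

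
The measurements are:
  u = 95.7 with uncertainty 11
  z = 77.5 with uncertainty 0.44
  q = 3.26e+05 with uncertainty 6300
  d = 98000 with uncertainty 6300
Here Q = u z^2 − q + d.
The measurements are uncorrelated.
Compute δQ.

67000

Let p = u·z^2 = 5.75e+05. δp/p = √((1·δu/u)² + (2·δz/z)²) = √(0.0132 + 0.000129) = 0.116, so δp = 66400.
Q = p − q + d: δQ = √(δp² + δq² + δd²) = √(4.41e+09 + 3.97e+07 + 3.97e+07) = 67000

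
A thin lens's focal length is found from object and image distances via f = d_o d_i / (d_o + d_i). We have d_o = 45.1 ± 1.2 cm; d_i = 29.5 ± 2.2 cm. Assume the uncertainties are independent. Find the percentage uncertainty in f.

∂f/∂d_o = (d_i/(d_o+d_i))² = 0.156;  ∂f/∂d_i = (d_o/(d_o+d_i))² = 0.365
δf = √((∂f/∂d_o · δd_o)² + (∂f/∂d_i · δd_i)²) = √(0.0352 + 0.647) = 0.826 cm
f = 17.8 cm, so δf/f = 0.826/17.8 = 0.0463.

4.63%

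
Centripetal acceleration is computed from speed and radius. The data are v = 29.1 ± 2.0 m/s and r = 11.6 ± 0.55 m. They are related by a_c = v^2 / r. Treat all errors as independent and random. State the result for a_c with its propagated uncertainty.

Since a_c is a product/quotient, work with relative uncertainties:
  (2·δv/v)² = (2×0.0687)² = 0.0189;  (-1·δr/r)² = (-1×0.0474)² = 0.00225
δa_c/a_c = √(0.0211) = 0.145
a_c = 73.0 m/s^2, so δa_c = 0.145 × 73.0 = 10.6 m/s^2.

73.0 ± 10.6 m/s^2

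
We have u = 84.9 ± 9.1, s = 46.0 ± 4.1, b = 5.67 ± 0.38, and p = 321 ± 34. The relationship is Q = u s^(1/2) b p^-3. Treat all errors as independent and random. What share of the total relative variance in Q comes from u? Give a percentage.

9.66%

(δQ/Q)² = (1·δu/u)² + (½·δs/s)² + (1·δb/b)² + (-3·δp/p)²
  u term: (1×0.107)² = 0.0115
  s term: (0.5×0.0891)² = 0.00199
  b term: (1×0.0670)² = 0.00449
  p term: (-3×0.106)² = 0.101
Total = 0.119. Share from u = 0.0115/0.119 = 0.0966.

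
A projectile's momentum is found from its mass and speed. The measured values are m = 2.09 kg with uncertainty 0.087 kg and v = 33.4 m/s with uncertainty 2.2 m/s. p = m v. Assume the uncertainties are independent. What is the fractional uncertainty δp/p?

p is a product of powers, so relative uncertainties combine in quadrature:
  (1·δm/m)² = (1×0.0416)² = 0.00173;  (1·δv/v)² = (1×0.0659)² = 0.00434
δp/p = √(0.00607) = 0.0779

0.0779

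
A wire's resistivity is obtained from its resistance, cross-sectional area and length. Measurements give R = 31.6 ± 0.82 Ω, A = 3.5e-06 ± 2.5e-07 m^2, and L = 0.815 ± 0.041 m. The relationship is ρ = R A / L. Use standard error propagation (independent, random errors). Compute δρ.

1.24e-05 Ω·m

Since ρ is a product/quotient, work with relative uncertainties:
  (1·δR/R)² = (1×0.0259)² = 0.000673;  (1·δA/A)² = (1×0.0714)² = 0.00510;  (-1·δL/L)² = (-1×0.0503)² = 0.00253
δρ/ρ = √(0.00831) = 0.0911
ρ = 0.000136 Ω·m, so δρ = 0.0911 × 0.000136 = 1.24e-05 Ω·m.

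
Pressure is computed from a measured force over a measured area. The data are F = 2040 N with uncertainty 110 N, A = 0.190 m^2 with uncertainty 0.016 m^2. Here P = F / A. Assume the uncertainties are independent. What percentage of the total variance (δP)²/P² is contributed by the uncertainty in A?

70.9%

(δP/P)² = (1·δF/F)² + (-1·δA/A)²
  F term: (1×0.0539)² = 0.00291
  A term: (-1×0.0842)² = 0.00709
Total = 0.01000. Share from A = 0.00709/0.01000 = 0.709.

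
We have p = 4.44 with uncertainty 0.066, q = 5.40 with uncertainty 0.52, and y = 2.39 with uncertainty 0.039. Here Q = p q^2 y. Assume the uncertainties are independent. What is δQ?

Each factor contributes (exponent × relative error)² to (δQ/Q)²:
  (1·δp/p)² = (1×0.0149)² = 0.000221;  (2·δq/q)² = (2×0.0963)² = 0.0371;  (1·δy/y)² = (1×0.0163)² = 0.000266
δQ/Q = √(0.0376) = 0.194
Q = 309, so δQ = 0.194 × 309 = 60.0.

60.0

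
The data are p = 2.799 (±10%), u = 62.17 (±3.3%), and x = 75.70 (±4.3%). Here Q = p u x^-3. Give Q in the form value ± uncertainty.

(4.011 ± 0.668) × 10^-4

For a monomial Q ∝ p, u, x^-3, fractional errors add in quadrature:
  (1·δp/p)² = (1×0.100)² = 0.0100;  (1·δu/u)² = (1×0.0330)² = 0.00109;  (-3·δx/x)² = (-3×0.0430)² = 0.0166
δQ/Q = √(0.0277) = 0.167
Q = 0.0004011, so δQ = 0.167 × 0.0004011 = 6.68e-05.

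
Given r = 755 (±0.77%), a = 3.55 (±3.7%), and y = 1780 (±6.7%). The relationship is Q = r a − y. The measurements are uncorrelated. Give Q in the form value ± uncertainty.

900 ± 156

Let p = r·a = 2680. δp/p = √((1·δr/r)² + (1·δa/a)²) = √(5.93e-05 + 0.00137) = 0.0378, so δp = 101.
Q = p − y: δQ = √(δp² + δy²) = √(10300 + 14200) = 156
Q = 900.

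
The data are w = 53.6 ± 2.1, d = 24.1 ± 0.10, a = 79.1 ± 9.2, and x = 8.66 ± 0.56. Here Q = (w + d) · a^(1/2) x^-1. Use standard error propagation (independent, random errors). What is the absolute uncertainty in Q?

7.27

Let u = w + d = 77.7. δu = √(δw² + δd²) = √(4.41 + 0.0100) = 2.10, so δu/u = 0.0271.
Q is then a monomial in u, a, x:
δQ/Q = √((δu/u)² + (½·δa/a)² + (-1·δx/x)²) = √(0.000732 + 0.00338 + 0.00418) = 0.0911
Q = 79.8, so δQ = 0.0911 × 79.8 = 7.27.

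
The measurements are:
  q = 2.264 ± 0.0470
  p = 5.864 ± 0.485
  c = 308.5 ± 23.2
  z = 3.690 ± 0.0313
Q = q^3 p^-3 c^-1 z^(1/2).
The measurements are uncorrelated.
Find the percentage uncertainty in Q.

26.7%

Each factor contributes (exponent × relative error)² to (δQ/Q)²:
  (3·δq/q)² = (3×0.0208)² = 0.00388;  (-3·δp/p)² = (-3×0.0827)² = 0.0616;  (-1·δc/c)² = (-1×0.0752)² = 0.00566;  (½·δz/z)² = (0.5×0.00848)² = 1.8e-05
δQ/Q = √(0.0711) = 0.267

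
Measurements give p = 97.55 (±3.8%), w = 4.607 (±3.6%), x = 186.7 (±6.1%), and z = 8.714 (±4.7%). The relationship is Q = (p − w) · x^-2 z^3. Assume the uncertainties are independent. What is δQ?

Let u = p − w = 92.94. δu = √(δp² + δw²) = √(13.7 + 0.0275) = 3.71, so δu/u = 0.0399.
Q is then a monomial in u, x, z:
δQ/Q = √((δu/u)² + (-2·δx/x)² + (3·δz/z)²) = √(0.00159 + 0.0149 + 0.0199) = 0.191
Q = 1.764, so δQ = 0.191 × 1.764 = 0.336.

0.336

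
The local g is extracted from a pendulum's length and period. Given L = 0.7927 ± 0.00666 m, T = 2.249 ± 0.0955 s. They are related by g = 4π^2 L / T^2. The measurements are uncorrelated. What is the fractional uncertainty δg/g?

0.0853

Since g is a product/quotient, work with relative uncertainties:
  (1·δL/L)² = (1×0.00840)² = 7.06e-05;  (-2·δT/T)² = (-2×0.0425)² = 0.00721
δg/g = √(0.00728) = 0.0853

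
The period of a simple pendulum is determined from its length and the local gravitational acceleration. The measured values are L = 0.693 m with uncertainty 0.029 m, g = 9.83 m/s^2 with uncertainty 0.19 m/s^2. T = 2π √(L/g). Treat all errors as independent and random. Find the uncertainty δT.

For a monomial T ∝ L^(1/2), g^(-1/2), fractional errors add in quadrature:
  (½·δL/L)² = (0.5×0.0418)² = 0.000438;  (−½·δg/g)² = (-0.5×0.0193)² = 9.34e-05
δT/T = √(0.000531) = 0.0230
T = 1.67 s, so δT = 0.0230 × 1.67 = 0.0384 s.

0.0384 s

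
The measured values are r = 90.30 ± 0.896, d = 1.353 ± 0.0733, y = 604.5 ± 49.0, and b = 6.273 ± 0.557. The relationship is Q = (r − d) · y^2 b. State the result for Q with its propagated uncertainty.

Let u = r − d = 88.95. δu = √(δr² + δd²) = √(0.803 + 0.00537) = 0.899, so δu/u = 0.0101.
Q is then a monomial in u, y, b:
δQ/Q = √((δu/u)² + (2·δy/y)² + (1·δb/b)²) = √(0.000102 + 0.0263 + 0.00788) = 0.185
Q = 2.039e+08, so δQ = 0.185 × 2.039e+08 = 3.77e+07.

(2.039 ± 0.377) × 10^8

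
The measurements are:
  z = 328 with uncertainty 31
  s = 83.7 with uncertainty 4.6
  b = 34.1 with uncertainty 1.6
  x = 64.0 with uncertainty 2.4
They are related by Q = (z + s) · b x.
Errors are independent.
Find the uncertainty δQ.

Let u = z + s = 412. δu = √(δz² + δs²) = √(961 + 21.2) = 31.3, so δu/u = 0.0761.
Q is then a monomial in u, b, x:
δQ/Q = √((δu/u)² + (1·δb/b)² + (1·δx/x)²) = √(0.00579 + 0.00220 + 0.00141) = 0.0970
Q = 8.98e+05, so δQ = 0.0970 × 8.98e+05 = 87100.

87100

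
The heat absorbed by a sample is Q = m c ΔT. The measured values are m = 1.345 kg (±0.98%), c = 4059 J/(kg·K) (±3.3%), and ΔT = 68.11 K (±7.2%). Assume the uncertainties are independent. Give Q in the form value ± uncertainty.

371800 ± 29700 J

For a monomial Q ∝ m, c, ΔT, fractional errors add in quadrature:
  (1·δm/m)² = (1×0.00980)² = 9.6e-05;  (1·δc/c)² = (1×0.0330)² = 0.00109;  (1·δΔT/ΔT)² = (1×0.0720)² = 0.00518
δQ/Q = √(0.00637) = 0.0798
Q = 371800 J, so δQ = 0.0798 × 371800 = 29700 J.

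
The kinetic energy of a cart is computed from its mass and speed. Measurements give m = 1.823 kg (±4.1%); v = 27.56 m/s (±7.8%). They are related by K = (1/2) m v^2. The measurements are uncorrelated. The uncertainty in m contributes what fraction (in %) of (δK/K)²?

6.46%

(δK/K)² = (1·δm/m)² + (2·δv/v)²
  m term: (1×0.0410)² = 0.00168
  v term: (2×0.0780)² = 0.0243
Total = 0.0260. Share from m = 0.00168/0.0260 = 0.0646.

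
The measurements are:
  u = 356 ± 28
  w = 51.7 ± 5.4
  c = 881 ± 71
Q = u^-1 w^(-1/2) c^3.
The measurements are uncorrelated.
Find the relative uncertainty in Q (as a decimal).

Relative error in a monomial: (δQ/Q)² = Σ (nᵢ · δxᵢ/xᵢ)².
  (-1·δu/u)² = (-1×0.0787)² = 0.00619;  (−½·δw/w)² = (-0.5×0.104)² = 0.00273;  (3·δc/c)² = (3×0.0806)² = 0.0585
δQ/Q = √(0.0674) = 0.260

0.260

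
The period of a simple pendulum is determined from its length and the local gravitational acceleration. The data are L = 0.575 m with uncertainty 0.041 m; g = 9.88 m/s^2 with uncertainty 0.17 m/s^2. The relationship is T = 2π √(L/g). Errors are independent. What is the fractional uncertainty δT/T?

For a monomial T ∝ L^(1/2), g^(-1/2), fractional errors add in quadrature:
  (½·δL/L)² = (0.5×0.0713)² = 0.00127;  (−½·δg/g)² = (-0.5×0.0172)² = 7.4e-05
δT/T = √(0.00135) = 0.0367

0.0367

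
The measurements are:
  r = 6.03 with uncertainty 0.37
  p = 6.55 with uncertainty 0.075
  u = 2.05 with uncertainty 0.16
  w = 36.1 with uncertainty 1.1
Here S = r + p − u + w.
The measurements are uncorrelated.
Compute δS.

1.17

Sums and differences: (δS)² = Σ (cᵢ δxᵢ)².
  (δr)² = 0.137;  (δp)² = 0.00562;  (δu)² = 0.0256;  (δw)² = 1.21
δS = √(1.38) = 1.17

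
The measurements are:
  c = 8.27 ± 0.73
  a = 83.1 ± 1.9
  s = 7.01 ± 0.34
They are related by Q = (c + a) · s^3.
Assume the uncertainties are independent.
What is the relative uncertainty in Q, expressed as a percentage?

14.7%

Let u = c + a = 91.4. δu = √(δc² + δa²) = √(0.533 + 3.61) = 2.04, so δu/u = 0.0223.
Q is then a monomial in u, s:
δQ/Q = √((δu/u)² + (3·δs/s)²) = √(0.000496 + 0.0212) = 0.147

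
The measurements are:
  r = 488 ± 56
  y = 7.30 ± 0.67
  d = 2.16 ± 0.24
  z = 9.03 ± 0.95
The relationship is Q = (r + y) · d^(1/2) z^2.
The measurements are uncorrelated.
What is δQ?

14600

Let u = r + y = 495. δu = √(δr² + δy²) = √(3140 + 0.449) = 56.0, so δu/u = 0.113.
Q is then a monomial in u, d, z:
δQ/Q = √((δu/u)² + (½·δd/d)² + (2·δz/z)²) = √(0.0128 + 0.00309 + 0.0443) = 0.245
Q = 59400, so δQ = 0.245 × 59400 = 14600.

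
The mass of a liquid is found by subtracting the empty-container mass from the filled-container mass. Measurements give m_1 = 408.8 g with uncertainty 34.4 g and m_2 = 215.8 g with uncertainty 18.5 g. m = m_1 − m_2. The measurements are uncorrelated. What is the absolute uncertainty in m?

Each term contributes (cᵢ δxᵢ)² to (δm)²:
  (δm_1)² = 1180;  (δm_2)² = 342
δm = √(1530) = 39.1 g

39.1 g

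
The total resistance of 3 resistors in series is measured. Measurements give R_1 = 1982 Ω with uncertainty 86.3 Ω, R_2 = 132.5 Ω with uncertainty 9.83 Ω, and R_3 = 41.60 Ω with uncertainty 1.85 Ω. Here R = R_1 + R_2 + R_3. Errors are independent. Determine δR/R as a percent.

4.03%

Sums and differences: (δR)² = Σ (cᵢ δxᵢ)².
  (δR_1)² = 7450;  (δR_2)² = 96.6;  (δR_3)² = 3.42
δR = √(7550) = 86.9 Ω
R = 2156 Ω, so δR/R = 86.9/2156 = 0.0403.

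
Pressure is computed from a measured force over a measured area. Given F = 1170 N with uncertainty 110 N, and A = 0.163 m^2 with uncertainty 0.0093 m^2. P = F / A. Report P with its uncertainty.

P is a product of powers, so relative uncertainties combine in quadrature:
  (1·δF/F)² = (1×0.0940)² = 0.00884;  (-1·δA/A)² = (-1×0.0571)² = 0.00326
δP/P = √(0.0121) = 0.110
P = 7180 Pa, so δP = 0.110 × 7180 = 789 Pa.

7180 ± 789 Pa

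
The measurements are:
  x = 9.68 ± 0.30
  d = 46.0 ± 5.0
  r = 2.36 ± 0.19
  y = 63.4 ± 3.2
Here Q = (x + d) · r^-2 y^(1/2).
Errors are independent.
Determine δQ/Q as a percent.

Let u = x + d = 55.7. δu = √(δx² + δd²) = √(0.0900 + 25.0) = 5.01, so δu/u = 0.0900.
Q is then a monomial in u, r, y:
δQ/Q = √((δu/u)² + (-2·δr/r)² + (½·δy/y)²) = √(0.00809 + 0.0259 + 0.000637) = 0.186

18.6%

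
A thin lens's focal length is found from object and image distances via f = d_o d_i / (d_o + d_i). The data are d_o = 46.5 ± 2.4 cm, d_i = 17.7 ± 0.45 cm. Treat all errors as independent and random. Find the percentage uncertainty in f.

2.33%

∂f/∂d_o = (d_i/(d_o+d_i))² = 0.0760;  ∂f/∂d_i = (d_o/(d_o+d_i))² = 0.525
δf = √((∂f/∂d_o · δd_o)² + (∂f/∂d_i · δd_i)²) = √(0.0333 + 0.0557) = 0.298 cm
f = 12.8 cm, so δf/f = 0.298/12.8 = 0.0233.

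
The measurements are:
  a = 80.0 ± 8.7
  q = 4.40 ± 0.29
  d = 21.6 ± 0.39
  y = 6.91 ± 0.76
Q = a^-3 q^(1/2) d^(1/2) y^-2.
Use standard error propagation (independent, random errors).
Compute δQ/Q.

Since Q is a product/quotient, work with relative uncertainties:
  (-3·δa/a)² = (-3×0.109)² = 0.106;  (½·δq/q)² = (0.5×0.0659)² = 0.00109;  (½·δd/d)² = (0.5×0.0181)² = 8.15e-05;  (-2·δy/y)² = (-2×0.110)² = 0.0484
δQ/Q = √(0.156) = 0.395

0.395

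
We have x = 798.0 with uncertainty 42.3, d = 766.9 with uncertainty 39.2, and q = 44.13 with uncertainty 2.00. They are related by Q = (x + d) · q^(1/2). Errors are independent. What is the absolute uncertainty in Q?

Let u = x + d = 1565. δu = √(δx² + δd²) = √(1790 + 1540) = 57.7, so δu/u = 0.0369.
Q is then a monomial in u, q:
δQ/Q = √((δu/u)² + (½·δq/q)²) = √(0.00136 + 0.000513) = 0.0433
Q = 10400, so δQ = 0.0433 × 10400 = 450.

450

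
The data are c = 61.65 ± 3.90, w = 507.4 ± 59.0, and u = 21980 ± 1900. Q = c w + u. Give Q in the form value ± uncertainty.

53260 ± 4560

Let p = c·w = 31280. δp/p = √((1·δc/c)² + (1·δw/w)²) = √(0.00400 + 0.0135) = 0.132, so δp = 4140.
Q = p + u: δQ = √(δp² + δu²) = √(1.71e+07 + 3.61e+06) = 4560
Q = 53260.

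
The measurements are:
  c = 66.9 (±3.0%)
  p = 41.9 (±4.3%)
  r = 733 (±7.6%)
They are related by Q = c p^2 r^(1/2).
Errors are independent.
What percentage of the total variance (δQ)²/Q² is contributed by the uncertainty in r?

(δQ/Q)² = (1·δc/c)² + (2·δp/p)² + (½·δr/r)²
  c term: (1×0.0300)² = 0.000900
  p term: (2×0.0430)² = 0.00740
  r term: (0.5×0.0760)² = 0.00144
Total = 0.00974. Share from r = 0.00144/0.00974 = 0.148.

14.8%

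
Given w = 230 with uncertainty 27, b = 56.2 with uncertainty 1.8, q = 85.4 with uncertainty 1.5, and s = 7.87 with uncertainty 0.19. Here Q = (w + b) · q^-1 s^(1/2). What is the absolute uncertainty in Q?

Let u = w + b = 286. δu = √(δw² + δb²) = √(729 + 3.24) = 27.1, so δu/u = 0.0945.
Q is then a monomial in u, q, s:
δQ/Q = √((δu/u)² + (-1·δq/q)² + (½·δs/s)²) = √(0.00894 + 0.000309 + 0.000146) = 0.0969
Q = 9.40, so δQ = 0.0969 × 9.40 = 0.911.

0.911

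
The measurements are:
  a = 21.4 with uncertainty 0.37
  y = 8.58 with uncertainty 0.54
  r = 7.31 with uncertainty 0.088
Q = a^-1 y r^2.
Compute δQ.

For a monomial Q ∝ a^-1, y, r^2, fractional errors add in quadrature:
  (-1·δa/a)² = (-1×0.0173)² = 0.000299;  (1·δy/y)² = (1×0.0629)² = 0.00396;  (2·δr/r)² = (2×0.0120)² = 0.000580
δQ/Q = √(0.00484) = 0.0696
Q = 21.4, so δQ = 0.0696 × 21.4 = 1.49.

1.49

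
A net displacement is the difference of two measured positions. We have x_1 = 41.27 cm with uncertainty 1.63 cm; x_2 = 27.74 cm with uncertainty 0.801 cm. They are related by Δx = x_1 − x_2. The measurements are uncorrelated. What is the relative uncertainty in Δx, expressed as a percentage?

Each term contributes (cᵢ δxᵢ)² to (δΔx)²:
  (δx_1)² = 2.66;  (δx_2)² = 0.642
δΔx = √(3.30) = 1.82 cm
Δx = 13.53 cm, so δΔx/Δx = 1.82/13.53 = 0.134.

13.4%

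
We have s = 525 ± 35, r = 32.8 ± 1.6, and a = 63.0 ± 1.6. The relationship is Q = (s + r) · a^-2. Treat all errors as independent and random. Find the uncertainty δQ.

Let u = s + r = 558. δu = √(δs² + δr²) = √(1220 + 2.56) = 35.0, so δu/u = 0.0628.
Q is then a monomial in u, a:
δQ/Q = √((δu/u)² + (-2·δa/a)²) = √(0.00395 + 0.00258) = 0.0808
Q = 0.141, so δQ = 0.0808 × 0.141 = 0.0114.

0.0114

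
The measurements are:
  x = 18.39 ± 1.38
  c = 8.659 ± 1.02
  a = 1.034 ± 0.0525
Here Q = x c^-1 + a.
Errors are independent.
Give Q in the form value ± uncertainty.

3.158 ± 0.301

Let p = x·c^-1 = 2.124. δp/p = √((1·δx/x)² + (-1·δc/c)²) = √(0.00563 + 0.0139) = 0.140, so δp = 0.297.
Q = p + a: δQ = √(δp² + δa²) = √(0.0880 + 0.00276) = 0.301
Q = 3.158.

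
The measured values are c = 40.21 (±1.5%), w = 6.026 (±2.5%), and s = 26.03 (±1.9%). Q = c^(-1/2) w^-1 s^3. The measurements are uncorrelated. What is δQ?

Q is a product of powers, so relative uncertainties combine in quadrature:
  (−½·δc/c)² = (-0.5×0.0150)² = 5.62e-05;  (-1·δw/w)² = (-1×0.0250)² = 0.000625;  (3·δs/s)² = (3×0.0190)² = 0.00325
δQ/Q = √(0.00393) = 0.0627
Q = 461.6, so δQ = 0.0627 × 461.6 = 28.9.

28.9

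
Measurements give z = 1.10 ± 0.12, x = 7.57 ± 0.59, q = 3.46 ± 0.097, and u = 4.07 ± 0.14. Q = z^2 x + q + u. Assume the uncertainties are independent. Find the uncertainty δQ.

2.13

Let p = z^2·x = 9.16. δp/p = √((2·δz/z)² + (1·δx/x)²) = √(0.0476 + 0.00607) = 0.232, so δp = 2.12.
Q = p + q + u: δQ = √(δp² + δq² + δu²) = √(4.50 + 0.00941 + 0.0196) = 2.13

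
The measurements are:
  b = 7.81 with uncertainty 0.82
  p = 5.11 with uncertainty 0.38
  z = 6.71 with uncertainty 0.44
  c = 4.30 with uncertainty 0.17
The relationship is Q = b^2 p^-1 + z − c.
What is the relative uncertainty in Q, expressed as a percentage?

Let w = b^2·p^-1 = 11.9. δw/w = √((2·δb/b)² + (-1·δp/p)²) = √(0.0441 + 0.00553) = 0.223, so δw = 2.66.
Q = w + z − c: δQ = √(δw² + δz² + δc²) = √(7.07 + 0.194 + 0.0289) = 2.70
Q = 14.3, so δQ/Q = 2.70/14.3 = 0.188.

18.8%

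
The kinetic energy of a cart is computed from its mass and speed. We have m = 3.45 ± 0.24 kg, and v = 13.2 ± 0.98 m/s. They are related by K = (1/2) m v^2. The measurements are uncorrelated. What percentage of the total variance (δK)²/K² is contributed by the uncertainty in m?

(δK/K)² = (1·δm/m)² + (2·δv/v)²
  m term: (1×0.0696)² = 0.00484
  v term: (2×0.0742)² = 0.0220
Total = 0.0269. Share from m = 0.00484/0.0269 = 0.180.

18.0%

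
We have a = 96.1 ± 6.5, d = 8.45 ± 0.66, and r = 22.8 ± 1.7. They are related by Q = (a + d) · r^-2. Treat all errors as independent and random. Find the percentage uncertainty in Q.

16.2%

Let u = a + d = 105. δu = √(δa² + δd²) = √(42.2 + 0.436) = 6.53, so δu/u = 0.0625.
Q is then a monomial in u, r:
δQ/Q = √((δu/u)² + (-2·δr/r)²) = √(0.00391 + 0.0222) = 0.162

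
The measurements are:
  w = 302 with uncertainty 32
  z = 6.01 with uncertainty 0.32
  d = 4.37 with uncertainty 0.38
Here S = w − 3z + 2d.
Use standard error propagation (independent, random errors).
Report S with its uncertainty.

Each term contributes (cᵢ δxᵢ)² to (δS)²:
  (δw)² = 1020;  (3·δz)² = 0.922;  (2·δd)² = 0.578
δS = √(1030) = 32.0
S = 293.

293 ± 32.0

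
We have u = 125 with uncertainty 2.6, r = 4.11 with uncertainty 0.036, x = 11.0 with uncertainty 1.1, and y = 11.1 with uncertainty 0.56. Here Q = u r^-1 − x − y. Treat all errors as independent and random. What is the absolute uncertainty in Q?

Let p = u·r^-1 = 30.4. δp/p = √((1·δu/u)² + (-1·δr/r)²) = √(0.000433 + 7.67e-05) = 0.0226, so δp = 0.686.
Q = p − x − y: δQ = √(δp² + δx² + δy²) = √(0.471 + 1.21 + 0.314) = 1.41

1.41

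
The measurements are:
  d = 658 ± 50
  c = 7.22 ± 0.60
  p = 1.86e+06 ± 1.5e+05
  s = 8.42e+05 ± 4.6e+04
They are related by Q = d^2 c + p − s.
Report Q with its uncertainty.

Let w = d^2·c = 3.13e+06. δw/w = √((2·δd/d)² + (1·δc/c)²) = √(0.0231 + 0.00691) = 0.173, so δw = 5.41e+05.
Q = w + p − s: δQ = √(δw² + δp² + δs²) = √(2.93e+11 + 2.25e+10 + 2.12e+09) = 5.64e+05
Q = 4.14e+06.

(4.14 ± 0.564) × 10^6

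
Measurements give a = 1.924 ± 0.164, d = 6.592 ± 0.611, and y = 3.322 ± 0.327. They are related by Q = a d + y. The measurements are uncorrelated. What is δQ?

Let p = a·d = 12.68. δp/p = √((1·δa/a)² + (1·δd/d)²) = √(0.00727 + 0.00859) = 0.126, so δp = 1.60.
Q = p + y: δQ = √(δp² + δy²) = √(2.55 + 0.107) = 1.63

1.63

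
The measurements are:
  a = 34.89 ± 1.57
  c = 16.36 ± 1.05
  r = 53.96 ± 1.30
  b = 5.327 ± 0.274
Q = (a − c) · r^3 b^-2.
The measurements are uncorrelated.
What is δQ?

Let u = a − c = 18.53. δu = √(δa² + δc²) = √(2.46 + 1.10) = 1.89, so δu/u = 0.102.
Q is then a monomial in u, r, b:
δQ/Q = √((δu/u)² + (3·δr/r)² + (-2·δb/b)²) = √(0.0104 + 0.00522 + 0.0106) = 0.162
Q = 102600, so δQ = 0.162 × 102600 = 16600.

16600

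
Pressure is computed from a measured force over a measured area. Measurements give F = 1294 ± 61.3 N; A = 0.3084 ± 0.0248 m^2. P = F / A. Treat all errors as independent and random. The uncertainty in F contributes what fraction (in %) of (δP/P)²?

(δP/P)² = (1·δF/F)² + (-1·δA/A)²
  F term: (1×0.0474)² = 0.00224
  A term: (-1×0.0804)² = 0.00647
Total = 0.00871. Share from F = 0.00224/0.00871 = 0.258.

25.8%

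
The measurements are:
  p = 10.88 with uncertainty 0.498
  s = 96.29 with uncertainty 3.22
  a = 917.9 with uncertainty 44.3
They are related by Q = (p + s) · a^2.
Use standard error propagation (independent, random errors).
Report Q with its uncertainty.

Let u = p + s = 107.2. δu = √(δp² + δs²) = √(0.248 + 10.4) = 3.26, so δu/u = 0.0304.
Q is then a monomial in u, a:
δQ/Q = √((δu/u)² + (2·δa/a)²) = √(0.000924 + 0.00932) = 0.101
Q = 9.03e+07, so δQ = 0.101 × 9.03e+07 = 9.14e+06.

(9.030 ± 0.914) × 10^7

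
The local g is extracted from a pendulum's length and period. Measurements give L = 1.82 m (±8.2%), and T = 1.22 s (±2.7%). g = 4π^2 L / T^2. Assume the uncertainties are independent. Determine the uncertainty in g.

For a monomial g ∝ L, T^-2, fractional errors add in quadrature:
  (1·δL/L)² = (1×0.0820)² = 0.00672;  (-2·δT/T)² = (-2×0.0270)² = 0.00292
δg/g = √(0.00964) = 0.0982
g = 48.3 m/s^2, so δg = 0.0982 × 48.3 = 4.74 m/s^2.

4.74 m/s^2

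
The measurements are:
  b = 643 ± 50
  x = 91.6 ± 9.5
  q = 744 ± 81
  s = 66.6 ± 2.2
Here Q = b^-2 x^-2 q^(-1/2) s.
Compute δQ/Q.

0.267

Q is a product of powers, so relative uncertainties combine in quadrature:
  (-2·δb/b)² = (-2×0.0778)² = 0.0242;  (-2·δx/x)² = (-2×0.104)² = 0.0430;  (−½·δq/q)² = (-0.5×0.109)² = 0.00296;  (1·δs/s)² = (1×0.0330)² = 0.00109
δQ/Q = √(0.0713) = 0.267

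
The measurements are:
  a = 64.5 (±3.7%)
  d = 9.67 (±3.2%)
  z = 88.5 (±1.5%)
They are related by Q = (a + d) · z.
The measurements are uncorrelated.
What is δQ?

Let u = a + d = 74.2. δu = √(δa² + δd²) = √(5.70 + 0.0958) = 2.41, so δu/u = 0.0324.
Q is then a monomial in u, z:
δQ/Q = √((δu/u)² + (1·δz/z)²) = √(0.00105 + 0.000225) = 0.0357
Q = 6560, so δQ = 0.0357 × 6560 = 235.

235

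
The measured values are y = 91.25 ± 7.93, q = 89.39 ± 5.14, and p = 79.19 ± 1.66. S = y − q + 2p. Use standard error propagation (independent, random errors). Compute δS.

10.0

Sums and differences: (δS)² = Σ (cᵢ δxᵢ)².
  (δy)² = 62.9;  (δq)² = 26.4;  (2·δp)² = 11.0
δS = √(100) = 10.0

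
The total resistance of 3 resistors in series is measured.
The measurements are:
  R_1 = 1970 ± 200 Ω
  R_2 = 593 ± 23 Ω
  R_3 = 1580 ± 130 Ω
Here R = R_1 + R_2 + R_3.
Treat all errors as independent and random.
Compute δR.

Sums and differences: (δR)² = Σ (cᵢ δxᵢ)².
  (δR_1)² = 40000;  (δR_2)² = 529;  (δR_3)² = 16900
δR = √(57400) = 240 Ω

240 Ω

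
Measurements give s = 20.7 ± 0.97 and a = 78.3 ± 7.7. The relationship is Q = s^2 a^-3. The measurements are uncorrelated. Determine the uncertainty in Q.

Products/powers → add relative errors in quadrature, weighted by exponent:
  (2·δs/s)² = (2×0.0469)² = 0.00878;  (-3·δa/a)² = (-3×0.0983)² = 0.0870
δQ/Q = √(0.0958) = 0.310
Q = 0.000893, so δQ = 0.310 × 0.000893 = 0.000276.

0.000276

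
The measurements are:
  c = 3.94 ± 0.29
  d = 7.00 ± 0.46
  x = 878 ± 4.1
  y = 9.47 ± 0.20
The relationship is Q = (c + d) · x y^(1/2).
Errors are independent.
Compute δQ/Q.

0.0510

Let u = c + d = 10.9. δu = √(δc² + δd²) = √(0.0841 + 0.212) = 0.544, so δu/u = 0.0497.
Q is then a monomial in u, x, y:
δQ/Q = √((δu/u)² + (1·δx/x)² + (½·δy/y)²) = √(0.00247 + 2.18e-05 + 0.000112) = 0.0510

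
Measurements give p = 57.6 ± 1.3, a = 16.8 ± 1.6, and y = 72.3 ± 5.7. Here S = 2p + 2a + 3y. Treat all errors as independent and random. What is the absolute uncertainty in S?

Absolute uncertainties add in quadrature for a linear combination:
  (2·δp)² = 6.76;  (2·δa)² = 10.2;  (3·δy)² = 292
δS = √(309) = 17.6

17.6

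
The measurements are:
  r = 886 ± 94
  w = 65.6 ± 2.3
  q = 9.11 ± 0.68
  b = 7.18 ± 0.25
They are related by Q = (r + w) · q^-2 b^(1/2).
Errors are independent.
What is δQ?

5.53

Let u = r + w = 952. δu = √(δr² + δw²) = √(8840 + 5.29) = 94.0, so δu/u = 0.0988.
Q is then a monomial in u, q, b:
δQ/Q = √((δu/u)² + (-2·δq/q)² + (½·δb/b)²) = √(0.00976 + 0.0223 + 0.000303) = 0.180
Q = 30.7, so δQ = 0.180 × 30.7 = 5.53.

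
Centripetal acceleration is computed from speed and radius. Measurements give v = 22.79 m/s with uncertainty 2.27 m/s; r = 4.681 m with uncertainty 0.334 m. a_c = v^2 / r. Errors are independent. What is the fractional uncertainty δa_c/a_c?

Products/powers → add relative errors in quadrature, weighted by exponent:
  (2·δv/v)² = (2×0.0996)² = 0.0397;  (-1·δr/r)² = (-1×0.0714)² = 0.00509
δa_c/a_c = √(0.0448) = 0.212

0.212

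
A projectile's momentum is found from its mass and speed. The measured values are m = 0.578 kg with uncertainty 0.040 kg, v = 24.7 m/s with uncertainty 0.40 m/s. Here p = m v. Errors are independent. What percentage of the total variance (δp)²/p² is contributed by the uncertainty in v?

(δp/p)² = (1·δm/m)² + (1·δv/v)²
  m term: (1×0.0692)² = 0.00479
  v term: (1×0.0162)² = 0.000262
Total = 0.00505. Share from v = 0.000262/0.00505 = 0.0519.

5.19%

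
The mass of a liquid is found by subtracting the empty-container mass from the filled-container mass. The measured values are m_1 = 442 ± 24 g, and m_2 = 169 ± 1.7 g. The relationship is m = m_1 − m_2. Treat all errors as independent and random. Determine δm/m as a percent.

8.81%

For a sum/difference, combine absolute errors in quadrature:
  (δm_1)² = 576;  (δm_2)² = 2.89
δm = √(579) = 24.1 g
m = 273 g, so δm/m = 24.1/273 = 0.0881.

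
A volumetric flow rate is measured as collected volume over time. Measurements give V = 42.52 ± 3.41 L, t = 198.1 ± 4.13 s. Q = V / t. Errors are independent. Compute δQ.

Q is a product of powers, so relative uncertainties combine in quadrature:
  (1·δV/V)² = (1×0.0802)² = 0.00643;  (-1·δt/t)² = (-1×0.0208)² = 0.000435
δQ/Q = √(0.00687) = 0.0829
Q = 0.2146 L/s, so δQ = 0.0829 × 0.2146 = 0.0178 L/s.

0.0178 L/s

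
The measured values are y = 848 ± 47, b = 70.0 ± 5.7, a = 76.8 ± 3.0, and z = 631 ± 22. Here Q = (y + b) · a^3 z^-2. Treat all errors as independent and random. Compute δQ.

152

Let u = y + b = 918. δu = √(δy² + δb²) = √(2210 + 32.5) = 47.3, so δu/u = 0.0516.
Q is then a monomial in u, a, z:
δQ/Q = √((δu/u)² + (3·δa/a)² + (-2·δz/z)²) = √(0.00266 + 0.0137 + 0.00486) = 0.146
Q = 1040, so δQ = 0.146 × 1040 = 152.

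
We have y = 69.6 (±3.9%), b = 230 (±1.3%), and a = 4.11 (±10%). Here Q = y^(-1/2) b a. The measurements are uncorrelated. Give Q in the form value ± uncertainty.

Q is a product of powers, so relative uncertainties combine in quadrature:
  (−½·δy/y)² = (-0.5×0.0390)² = 0.000380;  (1·δb/b)² = (1×0.0130)² = 0.000169;  (1·δa/a)² = (1×0.100)² = 0.0100
δQ/Q = √(0.0105) = 0.103
Q = 113, so δQ = 0.103 × 113 = 11.6.

113 ± 11.6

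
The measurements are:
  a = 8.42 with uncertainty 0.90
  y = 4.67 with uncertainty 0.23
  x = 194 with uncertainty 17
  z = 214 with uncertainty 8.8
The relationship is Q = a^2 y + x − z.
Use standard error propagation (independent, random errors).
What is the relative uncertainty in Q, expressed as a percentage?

Let p = a^2·y = 331. δp/p = √((2·δa/a)² + (1·δy/y)²) = √(0.0457 + 0.00243) = 0.219, so δp = 72.6.
Q = p + x − z: δQ = √(δp² + δx² + δz²) = √(5280 + 289 + 77.4) = 75.1
Q = 311, so δQ/Q = 75.1/311 = 0.241.

24.1%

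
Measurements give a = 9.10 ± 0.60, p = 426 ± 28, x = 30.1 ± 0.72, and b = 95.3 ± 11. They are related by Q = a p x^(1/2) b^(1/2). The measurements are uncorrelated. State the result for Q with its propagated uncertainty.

(2.08 ± 0.229) × 10^5

For a monomial Q ∝ a, p, x^(1/2), b^(1/2), fractional errors add in quadrature:
  (1·δa/a)² = (1×0.0659)² = 0.00435;  (1·δp/p)² = (1×0.0657)² = 0.00432;  (½·δx/x)² = (0.5×0.0239)² = 0.000143;  (½·δb/b)² = (0.5×0.115)² = 0.00333
δQ/Q = √(0.0121) = 0.110
Q = 2.08e+05, so δQ = 0.110 × 2.08e+05 = 22900.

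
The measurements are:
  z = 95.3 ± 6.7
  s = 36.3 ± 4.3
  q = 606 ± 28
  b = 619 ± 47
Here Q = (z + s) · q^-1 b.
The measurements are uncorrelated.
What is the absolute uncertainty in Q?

Let u = z + s = 132. δu = √(δz² + δs²) = √(44.9 + 18.5) = 7.96, so δu/u = 0.0605.
Q is then a monomial in u, q, b:
δQ/Q = √((δu/u)² + (-1·δq/q)² + (1·δb/b)²) = √(0.00366 + 0.00213 + 0.00577) = 0.108
Q = 134, so δQ = 0.108 × 134 = 14.5.

14.5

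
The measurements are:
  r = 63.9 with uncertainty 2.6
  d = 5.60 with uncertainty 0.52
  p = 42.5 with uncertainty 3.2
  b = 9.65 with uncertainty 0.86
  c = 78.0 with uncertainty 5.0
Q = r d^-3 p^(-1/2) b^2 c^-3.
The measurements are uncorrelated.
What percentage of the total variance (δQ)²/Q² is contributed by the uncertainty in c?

(δQ/Q)² = (1·δr/r)² + (-3·δd/d)² + (−½·δp/p)² + (2·δb/b)² + (-3·δc/c)²
  r term: (1×0.0407)² = 0.00166
  d term: (-3×0.0929)² = 0.0776
  p term: (-0.5×0.0753)² = 0.00142
  b term: (2×0.0891)² = 0.0318
  c term: (-3×0.0641)² = 0.0370
Total = 0.149. Share from c = 0.0370/0.149 = 0.247.

24.7%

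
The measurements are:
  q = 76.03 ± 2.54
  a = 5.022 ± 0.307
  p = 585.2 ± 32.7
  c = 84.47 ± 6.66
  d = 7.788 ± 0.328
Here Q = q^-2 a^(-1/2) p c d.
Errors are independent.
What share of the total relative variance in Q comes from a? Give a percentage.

(δQ/Q)² = (-2·δq/q)² + (−½·δa/a)² + (1·δp/p)² + (1·δc/c)² + (1·δd/d)²
  q term: (-2×0.0334)² = 0.00446
  a term: (-0.5×0.0611)² = 0.000934
  p term: (1×0.0559)² = 0.00312
  c term: (1×0.0788)² = 0.00622
  d term: (1×0.0421)² = 0.00177
Total = 0.0165. Share from a = 0.000934/0.0165 = 0.0566.

5.66%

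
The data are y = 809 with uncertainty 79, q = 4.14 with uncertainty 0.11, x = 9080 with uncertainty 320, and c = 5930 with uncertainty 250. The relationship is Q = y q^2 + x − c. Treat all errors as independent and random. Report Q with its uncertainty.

17000 ± 1590

Let p = y·q^2 = 13900. δp/p = √((1·δy/y)² + (2·δq/q)²) = √(0.00954 + 0.00282) = 0.111, so δp = 1540.
Q = p + x − c: δQ = √(δp² + δx² + δc²) = √(2.38e+06 + 1.02e+05 + 62500) = 1590
Q = 17000.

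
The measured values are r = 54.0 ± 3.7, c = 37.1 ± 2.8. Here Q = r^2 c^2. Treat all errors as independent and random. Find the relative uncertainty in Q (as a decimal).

For a monomial Q ∝ r^2, c^2, fractional errors add in quadrature:
  (2·δr/r)² = (2×0.0685)² = 0.0188;  (2·δc/c)² = (2×0.0755)² = 0.0228
δQ/Q = √(0.0416) = 0.204

0.204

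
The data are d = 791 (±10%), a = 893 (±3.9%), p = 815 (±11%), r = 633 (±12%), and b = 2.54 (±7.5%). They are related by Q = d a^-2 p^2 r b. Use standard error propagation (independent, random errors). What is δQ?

Products/powers → add relative errors in quadrature, weighted by exponent:
  (1·δd/d)² = (1×0.100)² = 0.0100;  (-2·δa/a)² = (-2×0.0390)² = 0.00608;  (2·δp/p)² = (2×0.110)² = 0.0484;  (1·δr/r)² = (1×0.120)² = 0.0144;  (1·δb/b)² = (1×0.0750)² = 0.00562
δQ/Q = √(0.0845) = 0.291
Q = 1.06e+06, so δQ = 0.291 × 1.06e+06 = 3.08e+05.

3.08e+05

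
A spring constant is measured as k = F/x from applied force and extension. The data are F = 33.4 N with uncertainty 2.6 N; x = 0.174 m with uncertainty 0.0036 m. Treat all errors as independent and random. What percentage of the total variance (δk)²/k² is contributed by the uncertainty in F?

93.4%

(δk/k)² = (1·δF/F)² + (-1·δx/x)²
  F term: (1×0.0778)² = 0.00606
  x term: (-1×0.0207)² = 0.000428
Total = 0.00649. Share from F = 0.00606/0.00649 = 0.934.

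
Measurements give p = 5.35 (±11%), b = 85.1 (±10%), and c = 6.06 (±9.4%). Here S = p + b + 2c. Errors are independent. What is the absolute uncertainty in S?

For a sum/difference, combine absolute errors in quadrature:
  (δp)² = 0.346;  (δb)² = 72.4;  (2·δc)² = 1.30
δS = √(74.1) = 8.61

8.61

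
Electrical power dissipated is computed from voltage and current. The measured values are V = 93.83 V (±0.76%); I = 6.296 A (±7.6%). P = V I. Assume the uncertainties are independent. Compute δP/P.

0.0764

Since P is a product/quotient, work with relative uncertainties:
  (1·δV/V)² = (1×0.00760)² = 5.78e-05;  (1·δI/I)² = (1×0.0760)² = 0.00578
δP/P = √(0.00583) = 0.0764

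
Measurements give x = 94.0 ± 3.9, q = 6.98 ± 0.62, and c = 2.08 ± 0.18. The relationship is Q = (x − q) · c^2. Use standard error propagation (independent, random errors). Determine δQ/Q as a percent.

Let u = x − q = 87.0. δu = √(δx² + δq²) = √(15.2 + 0.384) = 3.95, so δu/u = 0.0454.
Q is then a monomial in u, c:
δQ/Q = √((δu/u)² + (2·δc/c)²) = √(0.00206 + 0.0300) = 0.179

17.9%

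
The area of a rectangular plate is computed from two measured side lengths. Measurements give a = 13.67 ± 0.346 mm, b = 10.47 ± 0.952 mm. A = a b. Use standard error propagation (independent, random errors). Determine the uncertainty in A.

A is a product of powers, so relative uncertainties combine in quadrature:
  (1·δa/a)² = (1×0.0253)² = 0.000641;  (1·δb/b)² = (1×0.0909)² = 0.00827
δA/A = √(0.00891) = 0.0944
A = 143.1 mm^2, so δA = 0.0944 × 143.1 = 13.5 mm^2.

13.5 mm^2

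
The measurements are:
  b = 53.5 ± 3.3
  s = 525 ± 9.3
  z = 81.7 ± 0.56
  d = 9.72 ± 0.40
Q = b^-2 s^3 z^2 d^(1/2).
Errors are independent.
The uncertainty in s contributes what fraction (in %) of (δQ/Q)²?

15.1%

(δQ/Q)² = (-2·δb/b)² + (3·δs/s)² + (2·δz/z)² + (½·δd/d)²
  b term: (-2×0.0617)² = 0.0152
  s term: (3×0.0177)² = 0.00282
  z term: (2×0.00685)² = 0.000188
  d term: (0.5×0.0412)² = 0.000423
Total = 0.0187. Share from s = 0.00282/0.0187 = 0.151.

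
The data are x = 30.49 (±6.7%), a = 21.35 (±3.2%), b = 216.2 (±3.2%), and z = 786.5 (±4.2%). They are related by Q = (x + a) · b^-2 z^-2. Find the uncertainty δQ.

Let u = x + a = 51.84. δu = √(δx² + δa²) = √(4.17 + 0.467) = 2.15, so δu/u = 0.0416.
Q is then a monomial in u, b, z:
δQ/Q = √((δu/u)² + (-2·δb/b)² + (-2·δz/z)²) = √(0.00173 + 0.00410 + 0.00706) = 0.113
Q = 1.793e-09, so δQ = 0.113 × 1.793e-09 = 2.03e-10.

2.03e-10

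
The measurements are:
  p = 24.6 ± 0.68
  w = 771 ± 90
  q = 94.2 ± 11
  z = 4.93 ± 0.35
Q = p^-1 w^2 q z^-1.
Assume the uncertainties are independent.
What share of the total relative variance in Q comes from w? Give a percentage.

(δQ/Q)² = (-1·δp/p)² + (2·δw/w)² + (1·δq/q)² + (-1·δz/z)²
  p term: (-1×0.0276)² = 0.000764
  w term: (2×0.117)² = 0.0545
  q term: (1×0.117)² = 0.0136
  z term: (-1×0.0710)² = 0.00504
Total = 0.0739. Share from w = 0.0545/0.0739 = 0.737.

73.7%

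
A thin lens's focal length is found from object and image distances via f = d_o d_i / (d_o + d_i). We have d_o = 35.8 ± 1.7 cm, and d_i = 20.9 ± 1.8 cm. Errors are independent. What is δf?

0.754 cm

∂f/∂d_o = (d_i/(d_o+d_i))² = 0.136;  ∂f/∂d_i = (d_o/(d_o+d_i))² = 0.399
δf = √((∂f/∂d_o · δd_o)² + (∂f/∂d_i · δd_i)²) = √(0.0534 + 0.515) = 0.754 cm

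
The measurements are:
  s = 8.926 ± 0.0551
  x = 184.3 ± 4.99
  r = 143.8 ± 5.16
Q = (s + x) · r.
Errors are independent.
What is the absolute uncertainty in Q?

1230

Let u = s + x = 193.2. δu = √(δs² + δx²) = √(0.00304 + 24.9) = 4.99, so δu/u = 0.0258.
Q is then a monomial in u, r:
δQ/Q = √((δu/u)² + (1·δr/r)²) = √(0.000667 + 0.00129) = 0.0442
Q = 27790, so δQ = 0.0442 × 27790 = 1230.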